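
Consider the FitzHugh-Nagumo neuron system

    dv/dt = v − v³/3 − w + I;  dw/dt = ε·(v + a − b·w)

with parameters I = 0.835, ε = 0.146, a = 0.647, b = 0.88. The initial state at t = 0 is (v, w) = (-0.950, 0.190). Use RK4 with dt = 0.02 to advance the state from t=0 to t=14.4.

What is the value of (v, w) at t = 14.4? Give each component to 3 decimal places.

(v, w) = (1.019, 1.650)

t=0.000: state=(-0.950, 0.190)
step 1 (dt=0.02): k1=(-0.019, -0.069), k2=(-0.019, -0.069), k3=(-0.019, -0.069), k4=(-0.018, -0.069); state += dt/6·(k1+2k2+2k3+k4)
t=0.020: state=(-0.950, 0.189)
t=0.040: state=(-0.951, 0.187)
t=0.060: state=(-0.951, 0.186)
continuing one RK4 step at a time; state shown every 25 steps (Δt=0.5):
t=0.500: state=(-0.951, 0.157)
t=1.000: state=(-0.936, 0.126)
t=1.500: state=(-0.905, 0.099)
t=2.000: state=(-0.857, 0.076)
t=2.500: state=(-0.792, 0.058)
t=3.000: state=(-0.705, 0.047)
t=3.500: state=(-0.589, 0.044)
t=4.000: state=(-0.429, 0.051)
t=4.500: state=(-0.195, 0.071)
t=5.000: state=(0.163, 0.110)
t=5.500: state=(0.701, 0.179)
t=6.000: state=(1.321, 0.286)
t=6.500: state=(1.711, 0.423)
t=7.000: state=(1.825, 0.569)
t=7.500: state=(1.820, 0.708)
t=8.000: state=(1.778, 0.837)
t=8.500: state=(1.726, 0.955)
t=9.000: state=(1.671, 1.061)
t=9.500: state=(1.616, 1.157)
t=10.000: state=(1.559, 1.243)
t=10.500: state=(1.503, 1.320)
t=11.000: state=(1.446, 1.387)
t=11.500: state=(1.388, 1.447)
t=12.000: state=(1.330, 1.499)
t=12.500: state=(1.270, 1.543)
t=13.000: state=(1.209, 1.581)
t=13.500: state=(1.144, 1.611)
t=14.000: state=(1.077, 1.635)
t=14.400: state=(1.019, 1.650)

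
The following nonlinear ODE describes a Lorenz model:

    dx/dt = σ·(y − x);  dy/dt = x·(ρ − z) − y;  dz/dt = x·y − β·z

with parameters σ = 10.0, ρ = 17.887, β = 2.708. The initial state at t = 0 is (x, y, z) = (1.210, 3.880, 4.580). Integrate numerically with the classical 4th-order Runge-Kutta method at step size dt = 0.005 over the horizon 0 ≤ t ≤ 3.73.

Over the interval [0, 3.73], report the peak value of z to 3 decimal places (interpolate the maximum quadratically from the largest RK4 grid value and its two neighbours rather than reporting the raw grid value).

t=0.000: state=(1.210, 3.880, 4.580)
step 1 (dt=0.005): k1=(26.700, 12.221, -7.708), k2=(26.338, 13.104, -7.358), k3=(26.369, 13.088, -7.361), k4=(26.036, 13.960, -7.009); state += dt/6·(k1+2k2+2k3+k4)
t=0.005: state=(1.342, 3.945, 4.543)
t=0.010: state=(1.471, 4.020, 4.510)
t=0.015: state=(1.597, 4.102, 4.480)
continuing one RK4 step at a time; state shown every 40 steps (Δt=0.2):
t=0.200: state=(7.542, 12.178, 8.324)
t=0.400: state=(11.141, 6.450, 26.594)
t=0.600: state=(1.702, -0.532, 16.905)
t=0.800: state=(0.042, -0.124, 9.808)
t=1.000: state=(-0.133, -0.221, 5.708)
t=1.200: state=(-0.521, -0.897, 3.348)
t=1.400: state=(-2.343, -4.146, 2.471)
t=1.600: state=(-9.829, -15.296, 11.155)
t=1.800: state=(-8.734, -1.719, 26.249)
t=2.000: state=(-0.147, 1.311, 15.043)
t=2.200: state=(1.374, 2.057, 8.950)
t=2.400: state=(4.078, 6.468, 6.943)
t=2.600: state=(10.902, 13.609, 17.890)
t=2.800: state=(6.409, 1.839, 22.239)
t=3.000: state=(1.696, 1.177, 13.432)
t=3.200: state=(2.327, 3.376, 8.439)
t=3.400: state=(6.597, 9.998, 9.548)
t=3.600: state=(10.968, 9.132, 23.653)
t=3.730: state=(6.056, 2.016, 21.446)
largest grid value and its neighbours: z(1.750)=27.76338, z(1.755)=27.77078, z(1.760)=27.73466
parabola through these three points peaks at t≈1.753 with z≈27.77315

max z = 27.773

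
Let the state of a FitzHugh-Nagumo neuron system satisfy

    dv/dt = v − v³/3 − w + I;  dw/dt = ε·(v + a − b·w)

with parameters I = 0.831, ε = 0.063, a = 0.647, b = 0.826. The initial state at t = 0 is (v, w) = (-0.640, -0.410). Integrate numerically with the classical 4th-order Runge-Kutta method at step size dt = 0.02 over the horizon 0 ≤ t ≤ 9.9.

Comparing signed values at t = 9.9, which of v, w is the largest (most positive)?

largest component: v

t=0.000: state=(-0.640, -0.410)
step 1 (dt=0.02): k1=(0.688, 0.022), k2=(0.692, 0.022), k3=(0.692, 0.022), k4=(0.696, 0.023); state += dt/6·(k1+2k2+2k3+k4)
t=0.020: state=(-0.626, -0.410)
t=0.040: state=(-0.612, -0.409)
t=0.060: state=(-0.598, -0.409)
continuing one RK4 step at a time; state shown every 25 steps (Δt=0.5):
t=0.500: state=(-0.229, -0.393)
t=1.000: state=(0.407, -0.361)
t=1.500: state=(1.284, -0.305)
t=2.000: state=(1.896, -0.227)
t=2.500: state=(2.063, -0.138)
t=3.000: state=(2.075, -0.050)
t=3.500: state=(2.056, 0.035)
t=4.000: state=(2.032, 0.118)
t=4.500: state=(2.006, 0.198)
t=5.000: state=(1.980, 0.275)
t=5.500: state=(1.954, 0.349)
t=6.000: state=(1.928, 0.421)
t=6.500: state=(1.903, 0.490)
t=7.000: state=(1.877, 0.556)
t=7.500: state=(1.851, 0.620)
t=8.000: state=(1.825, 0.681)
t=8.500: state=(1.799, 0.740)
t=9.000: state=(1.774, 0.797)
t=9.500: state=(1.748, 0.851)
t=9.900: state=(1.727, 0.893)
compare at T: v=1.727, w=0.893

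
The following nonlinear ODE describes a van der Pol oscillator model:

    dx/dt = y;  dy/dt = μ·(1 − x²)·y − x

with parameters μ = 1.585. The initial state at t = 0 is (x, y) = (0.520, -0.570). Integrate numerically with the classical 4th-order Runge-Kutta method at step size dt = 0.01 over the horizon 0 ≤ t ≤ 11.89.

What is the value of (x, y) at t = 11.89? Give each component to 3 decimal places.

t=0.000: state=(0.520, -0.570)
step 1 (dt=0.01): k1=(-0.570, -1.179), k2=(-0.576, -1.186), k3=(-0.576, -1.186), k4=(-0.582, -1.193); state += dt/6·(k1+2k2+2k3+k4)
t=0.010: state=(0.514, -0.582)
t=0.020: state=(0.508, -0.594)
t=0.030: state=(0.502, -0.606)
continuing one RK4 step at a time; state shown every 50 steps (Δt=0.5):
t=0.500: state=(0.051, -1.399)
t=1.000: state=(-0.932, -2.330)
t=1.500: state=(-1.729, -0.587)
t=2.000: state=(-1.736, 0.320)
t=2.500: state=(-1.511, 0.553)
t=3.000: state=(-1.179, 0.800)
t=3.500: state=(-0.659, 1.380)
t=4.000: state=(0.375, 2.945)
t=4.500: state=(1.798, 1.585)
t=5.000: state=(1.996, -0.218)
t=5.500: state=(1.819, -0.435)
t=6.000: state=(1.573, -0.553)
t=6.500: state=(1.253, -0.753)
t=7.000: state=(0.776, -1.233)
t=7.500: state=(-0.130, -2.612)
t=8.000: state=(-1.631, -2.255)
t=8.500: state=(-2.012, 0.113)
t=9.000: state=(-1.858, 0.414)
t=9.500: state=(-1.622, 0.528)
t=10.000: state=(-1.319, 0.704)
t=10.500: state=(-0.882, 1.106)
t=11.000: state=(-0.091, 2.265)
t=11.500: state=(1.397, 2.873)
t=11.890: state=(1.993, 0.381)

(x, y) = (1.993, 0.381)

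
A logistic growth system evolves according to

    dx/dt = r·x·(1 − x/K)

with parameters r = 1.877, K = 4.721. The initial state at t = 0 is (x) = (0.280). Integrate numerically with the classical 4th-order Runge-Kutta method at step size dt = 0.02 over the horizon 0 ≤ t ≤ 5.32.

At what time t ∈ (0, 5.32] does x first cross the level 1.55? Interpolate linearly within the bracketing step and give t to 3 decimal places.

t = 1.091

t=0.000: state=(0.280)
step 1 (dt=0.02): k1=(0.494), k2=(0.503), k3=(0.503), k4=(0.511); state += dt/6·(k1+2k2+2k3+k4)
t=0.020: state=(0.290)
t=0.040: state=(0.300)
t=0.060: state=(0.311)
continuing one RK4 step at a time; state shown every 10 steps (Δt=0.2):
t=0.200: state=(0.397)
t=0.400: state=(0.556)
t=0.600: state=(0.769)
t=0.800: state=(1.041)
t=1.000: state=(1.377)
t=1.080: state=(1.528)
next step: t=1.100: state=(1.567) — x has crossed 1.55
linear interpolation between t=1.080 (1.52833) and t=1.100 (1.56738) → t≈1.091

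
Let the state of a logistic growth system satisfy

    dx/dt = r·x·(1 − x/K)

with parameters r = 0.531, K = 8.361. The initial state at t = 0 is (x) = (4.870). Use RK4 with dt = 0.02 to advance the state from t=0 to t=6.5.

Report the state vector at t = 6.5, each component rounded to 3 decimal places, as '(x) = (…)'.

(x) = (8.175)

t=0.000: state=(4.870)
step 1 (dt=0.02): k1=(1.080), k2=(1.079), k3=(1.079), k4=(1.078); state += dt/6·(k1+2k2+2k3+k4)
t=0.020: state=(4.892)
t=0.040: state=(4.913)
t=0.060: state=(4.935)
continuing one RK4 step at a time; state shown every 25 steps (Δt=0.5):
t=0.500: state=(5.395)
t=1.000: state=(5.882)
t=1.500: state=(6.319)
t=2.000: state=(6.700)
t=2.500: state=(7.026)
t=3.000: state=(7.297)
t=3.500: state=(7.521)
t=4.000: state=(7.701)
t=4.500: state=(7.845)
t=5.000: state=(7.960)
t=5.500: state=(8.050)
t=6.000: state=(8.120)
t=6.500: state=(8.175)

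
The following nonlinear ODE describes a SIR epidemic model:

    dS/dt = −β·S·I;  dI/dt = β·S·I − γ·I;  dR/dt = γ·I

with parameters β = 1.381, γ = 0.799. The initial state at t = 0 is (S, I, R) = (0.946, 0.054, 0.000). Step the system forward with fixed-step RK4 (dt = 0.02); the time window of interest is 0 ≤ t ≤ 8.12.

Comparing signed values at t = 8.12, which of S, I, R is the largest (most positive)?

t=0.000: state=(0.946, 0.054, 0.000)
step 1 (dt=0.02): k1=(-0.071, 0.027, 0.043), k2=(-0.071, 0.027, 0.043), k3=(-0.071, 0.027, 0.043), k4=(-0.071, 0.028, 0.044); state += dt/6·(k1+2k2+2k3+k4)
t=0.020: state=(0.945, 0.055, 0.001)
t=0.040: state=(0.943, 0.055, 0.002)
t=0.060: state=(0.942, 0.056, 0.003)
continuing one RK4 step at a time; state shown every 25 steps (Δt=0.5):
t=0.500: state=(0.907, 0.069, 0.024)
t=1.000: state=(0.860, 0.085, 0.055)
t=1.500: state=(0.807, 0.101, 0.092)
t=2.000: state=(0.748, 0.116, 0.136)
t=2.500: state=(0.688, 0.128, 0.185)
t=3.000: state=(0.628, 0.135, 0.237)
t=3.500: state=(0.571, 0.137, 0.292)
t=4.000: state=(0.520, 0.134, 0.346)
t=4.500: state=(0.475, 0.127, 0.398)
t=5.000: state=(0.437, 0.116, 0.447)
t=5.500: state=(0.405, 0.104, 0.491)
t=6.000: state=(0.379, 0.092, 0.530)
t=6.500: state=(0.357, 0.079, 0.564)
t=7.000: state=(0.339, 0.067, 0.593)
t=7.500: state=(0.325, 0.057, 0.618)
t=8.000: state=(0.314, 0.048, 0.639)
t=8.120: state=(0.311, 0.046, 0.643)
compare at T: S=0.311, I=0.046, R=0.643

largest component: R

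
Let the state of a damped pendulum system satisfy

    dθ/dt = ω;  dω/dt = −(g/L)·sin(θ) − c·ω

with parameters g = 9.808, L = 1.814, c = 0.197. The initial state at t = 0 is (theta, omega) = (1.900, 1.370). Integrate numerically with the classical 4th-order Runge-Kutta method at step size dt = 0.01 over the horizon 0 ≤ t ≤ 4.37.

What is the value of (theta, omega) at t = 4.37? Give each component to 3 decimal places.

t=0.000: state=(1.900, 1.370)
step 1 (dt=0.01): k1=(1.370, -5.386), k2=(1.343, -5.369), k3=(1.343, -5.369), k4=(1.316, -5.352); state += dt/6·(k1+2k2+2k3+k4)
t=0.010: state=(1.913, 1.316)
t=0.020: state=(1.926, 1.263)
t=0.030: state=(1.939, 1.210)
continuing one RK4 step at a time; state shown every 20 steps (Δt=0.2):
t=0.200: state=(2.071, 0.355)
t=0.400: state=(2.047, -0.587)
t=0.600: state=(1.835, -1.545)
t=0.800: state=(1.426, -2.535)
t=1.000: state=(0.829, -3.387)
t=1.200: state=(0.106, -3.726)
t=1.400: state=(-0.610, -3.314)
t=1.600: state=(-1.183, -2.358)
t=1.800: state=(-1.542, -1.231)
t=2.000: state=(-1.677, -0.125)
t=2.200: state=(-1.595, 0.936)
t=2.400: state=(-1.306, 1.951)
t=2.600: state=(-0.826, 2.801)
t=2.800: state=(-0.214, 3.216)
t=3.000: state=(0.416, 2.980)
t=3.200: state=(0.941, 2.195)
t=3.400: state=(1.278, 1.157)
t=3.600: state=(1.401, 0.076)
t=3.800: state=(1.311, -0.966)
t=4.000: state=(1.021, -1.906)
t=4.200: state=(0.566, -2.588)
t=4.370: state=(0.102, -2.798)

(theta, omega) = (0.102, -2.798)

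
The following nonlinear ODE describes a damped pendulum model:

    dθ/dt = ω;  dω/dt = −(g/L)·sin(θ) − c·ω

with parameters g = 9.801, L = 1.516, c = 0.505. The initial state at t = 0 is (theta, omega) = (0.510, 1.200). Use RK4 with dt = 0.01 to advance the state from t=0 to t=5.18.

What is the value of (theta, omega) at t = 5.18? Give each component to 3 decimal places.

(theta, omega) = (0.180, 0.170)

t=0.000: state=(0.510, 1.200)
step 1 (dt=0.01): k1=(1.200, -3.762), k2=(1.181, -3.786), k3=(1.181, -3.786), k4=(1.162, -3.809); state += dt/6·(k1+2k2+2k3+k4)
t=0.010: state=(0.522, 1.162)
t=0.020: state=(0.533, 1.124)
t=0.030: state=(0.544, 1.085)
continuing one RK4 step at a time; state shown every 20 steps (Δt=0.2):
t=0.200: state=(0.670, 0.386)
t=0.400: state=(0.665, -0.425)
t=0.600: state=(0.511, -1.075)
t=0.800: state=(0.254, -1.434)
t=1.000: state=(-0.038, -1.425)
t=1.200: state=(-0.293, -1.076)
t=1.400: state=(-0.454, -0.512)
t=1.600: state=(-0.494, 0.110)
t=1.800: state=(-0.416, 0.649)
t=2.000: state=(-0.248, 0.992)
t=2.200: state=(-0.037, 1.070)
t=2.400: state=(0.163, 0.884)
t=2.600: state=(0.304, 0.506)
t=2.800: state=(0.360, 0.048)
t=3.000: state=(0.325, -0.378)
t=3.200: state=(0.217, -0.676)
t=3.400: state=(0.068, -0.786)
t=3.600: state=(-0.084, -0.697)
t=3.800: state=(-0.201, -0.450)
t=4.000: state=(-0.258, -0.120)
t=4.200: state=(-0.249, 0.207)
t=4.400: state=(-0.181, 0.453)
t=4.600: state=(-0.076, 0.568)
t=4.800: state=(0.037, 0.536)
t=5.000: state=(0.130, 0.378)
t=5.180: state=(0.180, 0.170)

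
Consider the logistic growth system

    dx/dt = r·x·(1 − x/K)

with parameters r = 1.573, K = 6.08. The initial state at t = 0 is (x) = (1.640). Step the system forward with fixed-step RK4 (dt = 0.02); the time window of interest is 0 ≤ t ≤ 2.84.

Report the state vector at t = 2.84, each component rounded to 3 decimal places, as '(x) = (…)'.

t=0.000: state=(1.640)
step 1 (dt=0.02): k1=(1.884), k2=(1.897), k3=(1.898), k4=(1.911); state += dt/6·(k1+2k2+2k3+k4)
t=0.020: state=(1.678)
t=0.040: state=(1.716)
t=0.060: state=(1.755)
continuing one RK4 step at a time; state shown every 5 steps (Δt=0.1):
t=0.100: state=(1.835)
t=0.200: state=(2.043)
t=0.300: state=(2.261)
t=0.400: state=(2.489)
t=0.500: state=(2.723)
t=0.600: state=(2.961)
t=0.700: state=(3.200)
t=0.800: state=(3.437)
t=0.900: state=(3.669)
t=1.000: state=(3.894)
t=1.100: state=(4.109)
t=1.200: state=(4.312)
t=1.300: state=(4.503)
t=1.400: state=(4.679)
t=1.500: state=(4.842)
t=1.600: state=(4.990)
t=1.700: state=(5.123)
t=1.800: state=(5.243)
t=1.900: state=(5.351)
t=2.000: state=(5.446)
t=2.100: state=(5.530)
t=2.200: state=(5.603)
t=2.300: state=(5.668)
t=2.400: state=(5.725)
t=2.500: state=(5.774)
t=2.600: state=(5.816)
t=2.700: state=(5.853)
t=2.800: state=(5.885)
t=2.840: state=(5.897)

(x) = (5.897)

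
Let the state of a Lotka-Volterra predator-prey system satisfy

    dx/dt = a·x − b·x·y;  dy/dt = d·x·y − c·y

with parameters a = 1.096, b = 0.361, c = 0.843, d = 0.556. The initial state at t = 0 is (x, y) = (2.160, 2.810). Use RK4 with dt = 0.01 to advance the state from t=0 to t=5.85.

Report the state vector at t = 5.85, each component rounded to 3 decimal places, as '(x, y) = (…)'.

(x, y) = (1.864, 2.259)

t=0.000: state=(2.160, 2.810)
step 1 (dt=0.01): k1=(0.176, 1.006), k2=(0.172, 1.009), k3=(0.172, 1.009), k4=(0.169, 1.012); state += dt/6·(k1+2k2+2k3+k4)
t=0.010: state=(2.162, 2.820)
t=0.020: state=(2.163, 2.830)
t=0.030: state=(2.165, 2.840)
continuing one RK4 step at a time; state shown every 20 steps (Δt=0.2):
t=0.200: state=(2.179, 3.023)
t=0.400: state=(2.163, 3.252)
t=0.600: state=(2.112, 3.486)
t=0.800: state=(2.028, 3.708)
t=1.000: state=(1.918, 3.902)
t=1.200: state=(1.791, 4.052)
t=1.400: state=(1.658, 4.147)
t=1.600: state=(1.528, 4.183)
t=1.800: state=(1.407, 4.160)
t=2.000: state=(1.301, 4.085)
t=2.200: state=(1.211, 3.967)
t=2.400: state=(1.138, 3.819)
t=2.600: state=(1.082, 3.650)
t=2.800: state=(1.042, 3.469)
t=3.000: state=(1.016, 3.286)
t=3.200: state=(1.005, 3.106)
t=3.400: state=(1.006, 2.934)
t=3.600: state=(1.019, 2.774)
t=3.800: state=(1.044, 2.628)
t=4.000: state=(1.081, 2.499)
t=4.200: state=(1.128, 2.386)
t=4.400: state=(1.186, 2.293)
t=4.600: state=(1.255, 2.219)
t=4.800: state=(1.334, 2.164)
t=5.000: state=(1.423, 2.131)
t=5.200: state=(1.520, 2.121)
t=5.400: state=(1.623, 2.134)
t=5.600: state=(1.730, 2.172)
t=5.800: state=(1.838, 2.238)
t=5.850: state=(1.864, 2.259)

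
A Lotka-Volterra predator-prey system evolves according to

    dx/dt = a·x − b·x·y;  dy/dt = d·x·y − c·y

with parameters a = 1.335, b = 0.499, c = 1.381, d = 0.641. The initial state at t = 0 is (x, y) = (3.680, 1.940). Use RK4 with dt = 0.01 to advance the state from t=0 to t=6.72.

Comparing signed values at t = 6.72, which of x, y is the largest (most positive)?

largest component: y

t=0.000: state=(3.680, 1.940)
step 1 (dt=0.01): k1=(1.350, 1.897), k2=(1.335, 1.915), k3=(1.335, 1.915), k4=(1.320, 1.933); state += dt/6·(k1+2k2+2k3+k4)
t=0.010: state=(3.693, 1.959)
t=0.020: state=(3.706, 1.979)
t=0.030: state=(3.719, 1.999)
continuing one RK4 step at a time; state shown every 25 steps (Δt=0.25):
t=0.250: state=(3.897, 2.530)
t=0.500: state=(3.782, 3.331)
t=0.750: state=(3.302, 4.178)
t=1.000: state=(2.628, 4.762)
t=1.250: state=(2.002, 4.877)
t=1.500: state=(1.544, 4.576)
t=1.750: state=(1.257, 4.048)
t=2.000: state=(1.099, 3.457)
t=2.250: state=(1.033, 2.900)
t=2.500: state=(1.036, 2.422)
t=2.750: state=(1.097, 2.033)
t=3.000: state=(1.212, 1.730)
t=3.250: state=(1.383, 1.507)
t=3.500: state=(1.617, 1.356)
t=3.750: state=(1.917, 1.273)
t=4.000: state=(2.287, 1.261)
t=4.250: state=(2.719, 1.333)
t=4.500: state=(3.183, 1.514)
t=4.750: state=(3.609, 1.850)
t=5.000: state=(3.877, 2.394)
t=5.250: state=(3.836, 3.160)
t=5.500: state=(3.421, 4.020)
t=5.750: state=(2.766, 4.680)
t=6.000: state=(2.114, 4.892)
t=6.250: state=(1.621, 4.661)
t=6.500: state=(1.303, 4.162)
t=6.720: state=(1.138, 3.645)
compare at T: x=1.138, y=3.645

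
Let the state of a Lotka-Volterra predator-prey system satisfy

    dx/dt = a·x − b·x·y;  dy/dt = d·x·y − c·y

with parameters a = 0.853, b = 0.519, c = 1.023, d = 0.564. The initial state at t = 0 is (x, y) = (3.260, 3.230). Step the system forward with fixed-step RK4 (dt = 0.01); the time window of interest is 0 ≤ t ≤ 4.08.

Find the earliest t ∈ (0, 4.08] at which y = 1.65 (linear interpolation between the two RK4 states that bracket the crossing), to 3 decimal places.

t = 2.262

t=0.000: state=(3.260, 3.230)
step 1 (dt=0.01): k1=(-2.684, 2.635), k2=(-2.695, 2.621), k3=(-2.695, 2.621), k4=(-2.706, 2.606); state += dt/6·(k1+2k2+2k3+k4)
t=0.010: state=(3.233, 3.256)
t=0.020: state=(3.206, 3.282)
t=0.030: state=(3.179, 3.308)
continuing one RK4 step at a time; state shown every 20 steps (Δt=0.2):
t=0.200: state=(2.697, 3.685)
t=0.400: state=(2.149, 3.944)
t=0.600: state=(1.685, 3.987)
t=0.800: state=(1.329, 3.847)
t=1.000: state=(1.071, 3.587)
t=1.200: state=(0.890, 3.263)
t=1.400: state=(0.766, 2.918)
t=1.600: state=(0.683, 2.580)
t=1.800: state=(0.630, 2.264)
t=2.000: state=(0.600, 1.977)
t=2.200: state=(0.587, 1.723)
t=2.260: state=(0.586, 1.652)
next step: t=2.270: state=(0.586, 1.641) — y has crossed 1.65
linear interpolation between t=2.260 (1.65245) and t=2.270 (1.64105) → t≈2.262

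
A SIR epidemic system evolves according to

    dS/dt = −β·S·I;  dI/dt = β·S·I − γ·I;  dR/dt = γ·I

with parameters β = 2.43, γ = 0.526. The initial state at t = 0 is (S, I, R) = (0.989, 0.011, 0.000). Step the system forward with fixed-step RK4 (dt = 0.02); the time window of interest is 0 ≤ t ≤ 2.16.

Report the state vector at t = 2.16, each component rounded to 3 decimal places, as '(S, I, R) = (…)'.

(S, I, R) = (0.558, 0.318, 0.124)

t=0.000: state=(0.989, 0.011, 0.000)
step 1 (dt=0.02): k1=(-0.026, 0.021, 0.006), k2=(-0.027, 0.021, 0.006), k3=(-0.027, 0.021, 0.006), k4=(-0.027, 0.021, 0.006); state += dt/6·(k1+2k2+2k3+k4)
t=0.020: state=(0.988, 0.011, 0.000)
t=0.040: state=(0.988, 0.012, 0.000)
t=0.060: state=(0.987, 0.012, 0.000)
continuing one RK4 step at a time; state shown every 5 steps (Δt=0.1):
t=0.100: state=(0.986, 0.013, 0.001)
t=0.200: state=(0.983, 0.016, 0.001)
t=0.300: state=(0.978, 0.019, 0.002)
t=0.400: state=(0.973, 0.023, 0.003)
t=0.500: state=(0.967, 0.028, 0.005)
t=0.600: state=(0.960, 0.033, 0.006)
t=0.700: state=(0.952, 0.040, 0.008)
t=0.800: state=(0.942, 0.048, 0.011)
t=0.900: state=(0.930, 0.057, 0.013)
t=1.000: state=(0.916, 0.067, 0.017)
t=1.100: state=(0.900, 0.080, 0.020)
t=1.200: state=(0.881, 0.094, 0.025)
t=1.300: state=(0.859, 0.110, 0.030)
t=1.400: state=(0.835, 0.128, 0.037)
t=1.500: state=(0.807, 0.149, 0.044)
t=1.600: state=(0.777, 0.171, 0.052)
t=1.700: state=(0.743, 0.195, 0.062)
t=1.800: state=(0.706, 0.221, 0.073)
t=1.900: state=(0.667, 0.248, 0.085)
t=2.000: state=(0.626, 0.275, 0.099)
t=2.100: state=(0.584, 0.302, 0.114)
t=2.160: state=(0.558, 0.318, 0.124)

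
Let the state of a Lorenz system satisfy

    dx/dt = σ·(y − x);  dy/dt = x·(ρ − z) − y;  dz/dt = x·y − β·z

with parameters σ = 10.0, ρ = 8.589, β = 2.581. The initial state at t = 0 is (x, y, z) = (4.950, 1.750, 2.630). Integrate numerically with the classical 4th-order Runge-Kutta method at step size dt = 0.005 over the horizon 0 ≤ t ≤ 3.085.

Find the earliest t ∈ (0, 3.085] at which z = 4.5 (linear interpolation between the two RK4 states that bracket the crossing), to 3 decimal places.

t=0.000: state=(4.950, 1.750, 2.630)
step 1 (dt=0.005): k1=(-32.000, 27.747, 1.874), k2=(-30.506, 27.178, 2.060), k3=(-30.558, 27.200, 2.059), k4=(-29.112, 26.651, 2.233); state += dt/6·(k1+2k2+2k3+k4)
t=0.005: state=(4.797, 1.886, 2.640)
t=0.010: state=(4.659, 2.017, 2.652)
t=0.015: state=(4.533, 2.142, 2.666)
continuing one RK4 step at a time; state shown every 20 steps (Δt=0.1):
t=0.100: state=(3.743, 3.825, 3.058)
t=0.200: state=(4.383, 5.395, 4.014)
t=0.230: state=(4.704, 5.821, 4.451)
next step: t=0.235: state=(4.760, 5.888, 4.532) — z has crossed 4.5
linear interpolation between t=0.230 (4.45142) and t=0.235 (4.53198) → t≈0.233

t = 0.233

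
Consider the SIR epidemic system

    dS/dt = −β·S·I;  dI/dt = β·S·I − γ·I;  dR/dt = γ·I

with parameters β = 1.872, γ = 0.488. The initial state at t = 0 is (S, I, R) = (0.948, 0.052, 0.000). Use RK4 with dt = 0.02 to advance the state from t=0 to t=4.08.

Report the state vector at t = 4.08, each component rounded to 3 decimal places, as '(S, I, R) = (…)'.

(S, I, R) = (0.112, 0.331, 0.557)

t=0.000: state=(0.948, 0.052, 0.000)
step 1 (dt=0.02): k1=(-0.092, 0.067, 0.025), k2=(-0.093, 0.068, 0.026), k3=(-0.093, 0.068, 0.026), k4=(-0.094, 0.068, 0.026); state += dt/6·(k1+2k2+2k3+k4)
t=0.020: state=(0.946, 0.053, 0.001)
t=0.040: state=(0.944, 0.055, 0.001)
t=0.060: state=(0.942, 0.056, 0.002)
continuing one RK4 step at a time; state shown every 10 steps (Δt=0.2):
t=0.200: state=(0.927, 0.067, 0.006)
t=0.400: state=(0.901, 0.086, 0.013)
t=0.600: state=(0.869, 0.108, 0.023)
t=0.800: state=(0.831, 0.135, 0.034)
t=1.000: state=(0.785, 0.166, 0.049)
t=1.200: state=(0.733, 0.200, 0.067)
t=1.400: state=(0.676, 0.236, 0.088)
t=1.600: state=(0.615, 0.272, 0.113)
t=1.800: state=(0.551, 0.307, 0.141)
t=2.000: state=(0.489, 0.339, 0.173)
t=2.200: state=(0.428, 0.365, 0.207)
t=2.400: state=(0.372, 0.384, 0.244)
t=2.600: state=(0.321, 0.397, 0.282)
t=2.800: state=(0.277, 0.402, 0.321)
t=3.000: state=(0.238, 0.402, 0.360)
t=3.200: state=(0.205, 0.396, 0.399)
t=3.400: state=(0.177, 0.386, 0.437)
t=3.600: state=(0.154, 0.372, 0.474)
t=3.800: state=(0.134, 0.356, 0.510)
t=4.000: state=(0.118, 0.338, 0.544)
t=4.080: state=(0.112, 0.331, 0.557)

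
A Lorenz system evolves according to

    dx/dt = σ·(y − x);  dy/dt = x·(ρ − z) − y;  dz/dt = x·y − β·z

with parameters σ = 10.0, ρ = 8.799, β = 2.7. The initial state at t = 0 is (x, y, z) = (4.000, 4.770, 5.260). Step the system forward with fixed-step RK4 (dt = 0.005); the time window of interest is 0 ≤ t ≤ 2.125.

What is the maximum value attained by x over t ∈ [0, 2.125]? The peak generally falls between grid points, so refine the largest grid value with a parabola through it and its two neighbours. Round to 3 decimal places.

max x = 5.907

t=0.000: state=(4.000, 4.770, 5.260)
step 1 (dt=0.005): k1=(7.700, 9.386, 4.878), k2=(7.742, 9.382, 5.031), k3=(7.741, 9.380, 5.031), k4=(7.782, 9.374, 5.184); state += dt/6·(k1+2k2+2k3+k4)
t=0.005: state=(4.039, 4.817, 5.285)
t=0.010: state=(4.078, 4.864, 5.312)
t=0.015: state=(4.117, 4.910, 5.340)
continuing one RK4 step at a time; state shown every 20 steps (Δt=0.1):
t=0.100: state=(4.819, 5.648, 6.053)
t=0.200: state=(5.559, 6.153, 7.353)
t=0.300: state=(5.904, 5.966, 8.713)
t=0.400: state=(5.675, 5.185, 9.509)
t=0.500: state=(5.033, 4.304, 9.476)
t=0.600: state=(4.336, 3.716, 8.856)
t=0.700: state=(3.846, 3.498, 8.032)
t=0.800: state=(3.642, 3.576, 7.277)
t=0.900: state=(3.698, 3.867, 6.743)
t=1.000: state=(3.958, 4.298, 6.515)
t=1.100: state=(4.350, 4.778, 6.632)
t=1.200: state=(4.776, 5.178, 7.068)
t=1.300: state=(5.109, 5.352, 7.698)
t=1.400: state=(5.233, 5.230, 8.295)
t=1.500: state=(5.111, 4.883, 8.633)
t=1.600: state=(4.818, 4.485, 8.625)
t=1.700: state=(4.492, 4.191, 8.342)
t=1.800: state=(4.246, 4.064, 7.937)
t=1.900: state=(4.137, 4.101, 7.549)
t=2.000: state=(4.169, 4.263, 7.279)
t=2.100: state=(4.312, 4.495, 7.184)
t=2.125: state=(4.359, 4.557, 7.189)
largest grid value and its neighbours: x(0.305)=5.90638, x(0.310)=5.90720, x(0.315)=5.90649
parabola through these three points peaks at t≈0.310 with x≈5.90720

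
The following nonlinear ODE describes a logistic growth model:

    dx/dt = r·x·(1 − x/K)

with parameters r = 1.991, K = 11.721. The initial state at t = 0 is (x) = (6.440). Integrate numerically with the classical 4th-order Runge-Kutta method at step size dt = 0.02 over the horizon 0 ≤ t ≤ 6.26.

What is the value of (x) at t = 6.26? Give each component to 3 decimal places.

(x) = (11.721)

t=0.000: state=(6.440)
step 1 (dt=0.02): k1=(5.777), k2=(5.765), k3=(5.765), k4=(5.752); state += dt/6·(k1+2k2+2k3+k4)
t=0.020: state=(6.555)
t=0.040: state=(6.670)
t=0.060: state=(6.784)
continuing one RK4 step at a time; state shown every 25 steps (Δt=0.5):
t=0.500: state=(8.995)
t=1.000: state=(10.541)
t=1.500: state=(11.255)
t=2.000: state=(11.544)
t=2.500: state=(11.655)
t=3.000: state=(11.697)
t=3.500: state=(11.712)
t=4.000: state=(11.718)
t=4.500: state=(11.720)
t=5.000: state=(11.721)
t=5.500: state=(11.721)
t=6.000: state=(11.721)
t=6.260: state=(11.721)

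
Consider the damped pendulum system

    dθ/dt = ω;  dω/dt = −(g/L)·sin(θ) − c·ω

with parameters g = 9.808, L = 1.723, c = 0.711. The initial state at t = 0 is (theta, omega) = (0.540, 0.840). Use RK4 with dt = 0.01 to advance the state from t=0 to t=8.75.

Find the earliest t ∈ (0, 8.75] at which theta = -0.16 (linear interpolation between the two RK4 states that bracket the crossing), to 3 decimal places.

t=0.000: state=(0.540, 0.840)
step 1 (dt=0.01): k1=(0.840, -3.524), k2=(0.822, -3.532), k3=(0.822, -3.531), k4=(0.805, -3.539); state += dt/6·(k1+2k2+2k3+k4)
t=0.010: state=(0.548, 0.805)
t=0.020: state=(0.556, 0.769)
t=0.030: state=(0.564, 0.734)
continuing one RK4 step at a time; state shown every 50 steps (Δt=0.5):
t=0.500: state=(0.532, -0.770)
t=1.000: state=(-0.015, -1.141)
t=1.130: state=(-0.154, -0.979)
next step: t=1.140: state=(-0.164, -0.963) — theta has crossed -0.16
linear interpolation between t=1.130 (-0.15400) and t=1.140 (-0.16371) → t≈1.136

t = 1.136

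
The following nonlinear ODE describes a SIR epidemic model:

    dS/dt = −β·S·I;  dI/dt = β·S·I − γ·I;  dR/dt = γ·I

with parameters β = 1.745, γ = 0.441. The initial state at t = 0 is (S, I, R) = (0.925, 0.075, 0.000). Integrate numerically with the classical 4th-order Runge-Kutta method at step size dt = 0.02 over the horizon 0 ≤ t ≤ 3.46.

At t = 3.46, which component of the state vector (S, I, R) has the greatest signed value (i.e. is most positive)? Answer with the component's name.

largest component: R

t=0.000: state=(0.925, 0.075, 0.000)
step 1 (dt=0.02): k1=(-0.121, 0.088, 0.033), k2=(-0.122, 0.089, 0.033), k3=(-0.122, 0.089, 0.033), k4=(-0.124, 0.090, 0.034); state += dt/6·(k1+2k2+2k3+k4)
t=0.020: state=(0.923, 0.077, 0.001)
t=0.040: state=(0.920, 0.079, 0.001)
t=0.060: state=(0.918, 0.080, 0.002)
continuing one RK4 step at a time; state shown every 10 steps (Δt=0.2):
t=0.200: state=(0.898, 0.094, 0.007)
t=0.400: state=(0.866, 0.118, 0.017)
t=0.600: state=(0.827, 0.145, 0.028)
t=0.800: state=(0.782, 0.175, 0.042)
t=1.000: state=(0.731, 0.209, 0.059)
t=1.200: state=(0.676, 0.245, 0.079)
t=1.400: state=(0.616, 0.281, 0.103)
t=1.600: state=(0.555, 0.316, 0.129)
t=1.800: state=(0.495, 0.347, 0.158)
t=2.000: state=(0.436, 0.374, 0.190)
t=2.200: state=(0.381, 0.395, 0.224)
t=2.400: state=(0.331, 0.409, 0.259)
t=2.600: state=(0.287, 0.417, 0.296)
t=2.800: state=(0.248, 0.419, 0.333)
t=3.000: state=(0.214, 0.416, 0.370)
t=3.200: state=(0.185, 0.408, 0.406)
t=3.400: state=(0.161, 0.397, 0.442)
t=3.460: state=(0.155, 0.393, 0.452)
compare at T: S=0.155, I=0.393, R=0.452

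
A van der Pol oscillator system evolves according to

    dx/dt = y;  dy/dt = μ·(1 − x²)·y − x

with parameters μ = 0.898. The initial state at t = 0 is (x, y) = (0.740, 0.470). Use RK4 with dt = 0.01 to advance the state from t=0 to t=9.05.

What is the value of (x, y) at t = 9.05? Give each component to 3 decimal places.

t=0.000: state=(0.740, 0.470)
step 1 (dt=0.01): k1=(0.470, -0.549), k2=(0.467, -0.554), k3=(0.467, -0.554), k4=(0.464, -0.559); state += dt/6·(k1+2k2+2k3+k4)
t=0.010: state=(0.745, 0.464)
t=0.020: state=(0.749, 0.459)
t=0.030: state=(0.754, 0.453)
continuing one RK4 step at a time; state shown every 50 steps (Δt=0.5):
t=0.500: state=(0.889, 0.100)
t=1.000: state=(0.827, -0.353)
t=1.500: state=(0.530, -0.845)
t=2.000: state=(-0.038, -1.446)
t=2.500: state=(-0.880, -1.776)
t=3.000: state=(-1.572, -0.805)
t=3.500: state=(-1.691, 0.211)
t=4.000: state=(-1.454, 0.692)
t=4.500: state=(-1.010, 1.103)
t=5.000: state=(-0.306, 1.779)
t=5.500: state=(0.797, 2.502)
t=6.000: state=(1.799, 1.131)
t=6.500: state=(1.967, -0.222)
t=7.000: state=(1.733, -0.646)
t=7.500: state=(1.340, -0.935)
t=8.000: state=(0.769, -1.401)
t=8.500: state=(-0.129, -2.248)
t=9.000: state=(-1.357, -2.233)
t=9.050: state=(-1.465, -2.066)

(x, y) = (-1.465, -2.066)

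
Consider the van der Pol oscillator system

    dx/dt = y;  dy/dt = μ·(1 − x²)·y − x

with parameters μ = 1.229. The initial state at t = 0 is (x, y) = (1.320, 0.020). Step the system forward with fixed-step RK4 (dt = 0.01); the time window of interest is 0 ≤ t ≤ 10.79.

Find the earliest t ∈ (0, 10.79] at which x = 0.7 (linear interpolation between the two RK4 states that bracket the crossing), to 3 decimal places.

t=0.000: state=(1.320, 0.020)
step 1 (dt=0.01): k1=(0.020, -1.338), k2=(0.013, -1.332), k3=(0.013, -1.332), k4=(0.007, -1.326); state += dt/6·(k1+2k2+2k3+k4)
t=0.010: state=(1.320, 0.007)
t=0.020: state=(1.320, -0.007)
t=0.030: state=(1.320, -0.020)
continuing one RK4 step at a time; state shown every 50 steps (Δt=0.5):
t=0.500: state=(1.185, -0.523)
t=1.000: state=(0.804, -1.030)
t=1.090: state=(0.706, -1.150)
next step: t=1.100: state=(0.694, -1.164) — x has crossed 0.7
linear interpolation between t=1.090 (0.70571) and t=1.100 (0.69414) → t≈1.095

t = 1.095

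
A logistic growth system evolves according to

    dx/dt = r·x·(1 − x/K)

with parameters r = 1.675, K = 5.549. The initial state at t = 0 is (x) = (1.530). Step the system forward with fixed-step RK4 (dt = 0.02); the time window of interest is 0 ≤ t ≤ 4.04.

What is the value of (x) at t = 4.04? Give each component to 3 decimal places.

(x) = (5.532)

t=0.000: state=(1.530)
step 1 (dt=0.02): k1=(1.856), k2=(1.870), k3=(1.870), k4=(1.884); state += dt/6·(k1+2k2+2k3+k4)
t=0.020: state=(1.567)
t=0.040: state=(1.605)
t=0.060: state=(1.644)
continuing one RK4 step at a time; state shown every 10 steps (Δt=0.2):
t=0.200: state=(1.927)
t=0.400: state=(2.367)
t=0.600: state=(2.829)
t=0.800: state=(3.288)
t=1.000: state=(3.719)
t=1.200: state=(4.104)
t=1.400: state=(4.433)
t=1.600: state=(4.702)
t=1.800: state=(4.916)
t=2.000: state=(5.081)
t=2.200: state=(5.206)
t=2.400: state=(5.299)
t=2.600: state=(5.368)
t=2.800: state=(5.418)
t=3.000: state=(5.455)
t=3.200: state=(5.481)
t=3.400: state=(5.500)
t=3.600: state=(5.514)
t=3.800: state=(5.524)
t=4.000: state=(5.531)
t=4.040: state=(5.532)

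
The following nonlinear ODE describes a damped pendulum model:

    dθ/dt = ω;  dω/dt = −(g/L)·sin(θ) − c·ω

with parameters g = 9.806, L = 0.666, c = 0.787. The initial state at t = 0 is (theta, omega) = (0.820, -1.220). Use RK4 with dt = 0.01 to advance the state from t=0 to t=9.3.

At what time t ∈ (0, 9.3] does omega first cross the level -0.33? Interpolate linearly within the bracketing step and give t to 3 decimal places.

t=0.000: state=(0.820, -1.220)
step 1 (dt=0.01): k1=(-1.220, -9.805), k2=(-1.269, -9.705), k3=(-1.269, -9.703), k4=(-1.317, -9.600); state += dt/6·(k1+2k2+2k3+k4)
t=0.010: state=(0.807, -1.317)
t=0.020: state=(0.794, -1.412)
t=0.030: state=(0.779, -1.505)
continuing one RK4 step at a time; state shown every 50 steps (Δt=0.5):
t=0.500: state=(-0.374, -2.044)
t=0.700: state=(-0.622, -0.373)
next step: t=0.710: state=(-0.625, -0.285) — omega has crossed -0.33
linear interpolation between t=0.700 (-0.37336) and t=0.710 (-0.28477) → t≈0.705

t = 0.705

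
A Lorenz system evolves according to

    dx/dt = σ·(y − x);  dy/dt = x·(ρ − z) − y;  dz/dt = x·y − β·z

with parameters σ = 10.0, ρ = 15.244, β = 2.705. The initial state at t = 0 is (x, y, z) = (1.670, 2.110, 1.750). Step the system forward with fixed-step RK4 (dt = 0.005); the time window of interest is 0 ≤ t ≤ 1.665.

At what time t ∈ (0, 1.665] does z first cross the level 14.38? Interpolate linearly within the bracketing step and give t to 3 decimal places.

t = 0.332

t=0.000: state=(1.670, 2.110, 1.750)
step 1 (dt=0.005): k1=(4.400, 20.425, -1.210), k2=(4.801, 20.527, -1.093), k3=(4.793, 20.540, -1.091), k4=(5.187, 20.655, -0.971); state += dt/6·(k1+2k2+2k3+k4)
t=0.005: state=(1.694, 2.213, 1.745)
t=0.010: state=(1.722, 2.317, 1.740)
t=0.015: state=(1.753, 2.422, 1.737)
continuing one RK4 step at a time; state shown every 20 steps (Δt=0.1):
t=0.100: state=(2.815, 4.643, 1.985)
t=0.200: state=(5.442, 8.928, 3.979)
t=0.300: state=(9.546, 13.759, 10.853)
t=0.330: state=(10.714, 14.177, 14.119)
next step: t=0.335: state=(10.883, 14.151, 14.690) — z has crossed 14.38
linear interpolation between t=0.330 (14.11947) and t=0.335 (14.68962) → t≈0.332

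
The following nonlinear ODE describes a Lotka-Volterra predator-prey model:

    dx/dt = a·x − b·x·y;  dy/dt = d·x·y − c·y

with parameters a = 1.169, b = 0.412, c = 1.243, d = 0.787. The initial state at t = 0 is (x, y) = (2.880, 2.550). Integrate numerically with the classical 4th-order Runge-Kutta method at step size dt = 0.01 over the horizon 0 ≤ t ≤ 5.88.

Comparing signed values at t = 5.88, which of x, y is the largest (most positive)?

largest component: y

t=0.000: state=(2.880, 2.550)
step 1 (dt=0.01): k1=(0.341, 2.610), k2=(0.326, 2.627), k3=(0.326, 2.627), k4=(0.310, 2.644); state += dt/6·(k1+2k2+2k3+k4)
t=0.010: state=(2.883, 2.576)
t=0.020: state=(2.886, 2.603)
t=0.030: state=(2.889, 2.630)
continuing one RK4 step at a time; state shown every 20 steps (Δt=0.2):
t=0.200: state=(2.881, 3.135)
t=0.400: state=(2.735, 3.812)
t=0.600: state=(2.454, 4.479)
t=0.800: state=(2.095, 5.000)
t=1.000: state=(1.731, 5.267)
t=1.200: state=(1.415, 5.257)
t=1.400: state=(1.169, 5.020)
t=1.600: state=(0.991, 4.636)
t=1.800: state=(0.871, 4.184)
t=2.000: state=(0.794, 3.718)
t=2.200: state=(0.753, 3.274)
t=2.400: state=(0.738, 2.870)
t=2.600: state=(0.748, 2.515)
t=2.800: state=(0.778, 2.211)
t=3.000: state=(0.828, 1.956)
t=3.200: state=(0.898, 1.747)
t=3.400: state=(0.989, 1.580)
t=3.600: state=(1.104, 1.453)
t=3.800: state=(1.242, 1.362)
t=4.000: state=(1.406, 1.308)
t=4.200: state=(1.596, 1.291)
t=4.400: state=(1.812, 1.317)
t=4.600: state=(2.048, 1.391)
t=4.800: state=(2.295, 1.527)
t=5.000: state=(2.536, 1.742)
t=5.200: state=(2.742, 2.060)
t=5.400: state=(2.873, 2.502)
t=5.600: state=(2.887, 3.076)
t=5.800: state=(2.755, 3.747)
t=5.880: state=(2.661, 4.024)
compare at T: x=2.661, y=4.024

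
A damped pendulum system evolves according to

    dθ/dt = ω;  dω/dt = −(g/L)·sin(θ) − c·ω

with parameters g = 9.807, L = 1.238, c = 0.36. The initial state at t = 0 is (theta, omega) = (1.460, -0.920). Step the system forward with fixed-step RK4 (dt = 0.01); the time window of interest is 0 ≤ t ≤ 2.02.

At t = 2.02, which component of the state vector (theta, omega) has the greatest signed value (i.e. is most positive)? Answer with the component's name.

largest component: omega

t=0.000: state=(1.460, -0.920)
step 1 (dt=0.01): k1=(-0.920, -7.542), k2=(-0.958, -7.524), k3=(-0.958, -7.524), k4=(-0.995, -7.506); state += dt/6·(k1+2k2+2k3+k4)
t=0.010: state=(1.450, -0.995)
t=0.020: state=(1.440, -1.070)
t=0.030: state=(1.429, -1.145)
continuing one RK4 step at a time; state shown every 10 steps (Δt=0.1):
t=0.100: state=(1.331, -1.654)
t=0.200: state=(1.131, -2.329)
t=0.300: state=(0.869, -2.901)
t=0.400: state=(0.556, -3.307)
t=0.500: state=(0.215, -3.481)
t=0.600: state=(-0.131, -3.389)
t=0.700: state=(-0.454, -3.043)
t=0.800: state=(-0.733, -2.498)
t=0.900: state=(-0.950, -1.828)
t=1.000: state=(-1.096, -1.097)
t=1.100: state=(-1.169, -0.352)
t=1.200: state=(-1.167, 0.379)
t=1.300: state=(-1.094, 1.071)
t=1.400: state=(-0.955, 1.699)
t=1.500: state=(-0.758, 2.228)
t=1.600: state=(-0.514, 2.612)
t=1.700: state=(-0.242, 2.806)
t=1.800: state=(0.040, 2.785)
t=1.900: state=(0.308, 2.550)
t=2.000: state=(0.544, 2.136)
t=2.020: state=(0.585, 2.036)
compare at T: theta=0.585, omega=2.036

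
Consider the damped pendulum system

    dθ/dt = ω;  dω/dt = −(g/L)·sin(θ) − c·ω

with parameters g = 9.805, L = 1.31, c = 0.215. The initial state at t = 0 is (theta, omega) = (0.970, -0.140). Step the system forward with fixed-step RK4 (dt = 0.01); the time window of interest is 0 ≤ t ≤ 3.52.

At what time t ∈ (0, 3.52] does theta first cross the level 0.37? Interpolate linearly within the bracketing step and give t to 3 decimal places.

t=0.000: state=(0.970, -0.140)
step 1 (dt=0.01): k1=(-0.140, -6.144), k2=(-0.171, -6.134), k3=(-0.171, -6.134), k4=(-0.201, -6.124); state += dt/6·(k1+2k2+2k3+k4)
t=0.010: state=(0.968, -0.201)
t=0.020: state=(0.966, -0.262)
t=0.030: state=(0.963, -0.323)
continuing one RK4 step at a time; state shown every 20 steps (Δt=0.2):
t=0.200: state=(0.823, -1.295)
t=0.400: state=(0.473, -2.135)
t=0.440: state=(0.385, -2.241)
next step: t=0.450: state=(0.363, -2.263) — theta has crossed 0.37
linear interpolation between t=0.440 (0.38531) and t=0.450 (0.36278) → t≈0.447

t = 0.447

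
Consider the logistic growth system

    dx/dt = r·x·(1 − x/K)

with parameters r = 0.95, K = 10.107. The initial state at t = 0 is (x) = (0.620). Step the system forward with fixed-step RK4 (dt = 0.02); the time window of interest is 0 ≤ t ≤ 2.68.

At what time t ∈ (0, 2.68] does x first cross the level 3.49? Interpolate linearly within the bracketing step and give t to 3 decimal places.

t = 2.198

t=0.000: state=(0.620)
step 1 (dt=0.02): k1=(0.553), k2=(0.557), k3=(0.558), k4=(0.562); state += dt/6·(k1+2k2+2k3+k4)
t=0.020: state=(0.631)
t=0.040: state=(0.642)
t=0.060: state=(0.654)
continuing one RK4 step at a time; state shown every 5 steps (Δt=0.1):
t=0.100: state=(0.678)
t=0.200: state=(0.740)
t=0.300: state=(0.808)
t=0.400: state=(0.882)
t=0.500: state=(0.961)
t=0.600: state=(1.047)
t=0.700: state=(1.140)
t=0.800: state=(1.239)
t=0.900: state=(1.346)
t=1.000: state=(1.461)
t=1.100: state=(1.584)
t=1.200: state=(1.715)
t=1.300: state=(1.854)
t=1.400: state=(2.003)
t=1.500: state=(2.160)
t=1.600: state=(2.325)
t=1.700: state=(2.500)
t=1.800: state=(2.683)
t=1.900: state=(2.874)
t=2.000: state=(3.073)
t=2.100: state=(3.280)
t=2.180: state=(3.451)
next step: t=2.200: state=(3.494) — x has crossed 3.49
linear interpolation between t=2.180 (3.45076) and t=2.200 (3.49407) → t≈2.198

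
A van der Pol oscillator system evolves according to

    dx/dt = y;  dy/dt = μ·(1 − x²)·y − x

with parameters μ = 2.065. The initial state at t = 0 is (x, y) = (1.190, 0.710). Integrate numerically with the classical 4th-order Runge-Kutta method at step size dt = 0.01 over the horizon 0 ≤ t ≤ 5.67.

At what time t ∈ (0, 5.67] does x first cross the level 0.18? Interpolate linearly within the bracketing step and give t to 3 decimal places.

t=0.000: state=(1.190, 0.710)
step 1 (dt=0.01): k1=(0.710, -1.800), k2=(0.701, -1.808), k3=(0.701, -1.808), k4=(0.692, -1.815); state += dt/6·(k1+2k2+2k3+k4)
t=0.010: state=(1.197, 0.692)
t=0.020: state=(1.204, 0.674)
t=0.030: state=(1.210, 0.655)
continuing one RK4 step at a time; state shown every 20 steps (Δt=0.2):
t=0.200: state=(1.295, 0.342)
t=0.400: state=(1.330, 0.026)
t=0.600: state=(1.311, -0.209)
t=0.800: state=(1.251, -0.386)
t=1.000: state=(1.158, -0.541)
t=1.200: state=(1.033, -0.709)
t=1.400: state=(0.871, -0.931)
t=1.600: state=(0.653, -1.271)
t=1.800: state=(0.347, -1.842)
t=1.880: state=(0.187, -2.170)
next step: t=1.890: state=(0.165, -2.216) — x has crossed 0.18
linear interpolation between t=1.880 (0.18684) and t=1.890 (0.16491) → t≈1.883

t = 1.883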